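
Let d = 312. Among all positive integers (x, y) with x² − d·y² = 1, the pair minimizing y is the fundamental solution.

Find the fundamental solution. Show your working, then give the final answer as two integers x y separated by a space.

d=312: √d = [17; 1,1,1,34] (ℓ=4, even), read p_3/q_3
i=0: a=17 ⇒ p=17, q=1
i=1: a=1 ⇒ p=18, q=1
i=2: a=1 ⇒ p=35, q=2
i=3: a=1 ⇒ p=53, q=3
fundamental: x₁=53, y₁=3  (since 2809 − 312·9 = 1)

53 3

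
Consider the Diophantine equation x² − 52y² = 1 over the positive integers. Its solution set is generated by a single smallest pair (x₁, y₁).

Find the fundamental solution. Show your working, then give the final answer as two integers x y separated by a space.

649 90

d=52: √d = [7; 4,1,2,1,4,14] (ℓ=6, even), read p_5/q_5
k=0  a_k=7  p_k/q_k = 7/1
…
k=3  a_k=2  p_k/q_k = 101/14
k=4  a_k=1  p_k/q_k = 137/19
k=5  a_k=4  p_k/q_k = 649/90
(x₁, y₁) = (649, 90);  649² − 52·90² = 1 ✓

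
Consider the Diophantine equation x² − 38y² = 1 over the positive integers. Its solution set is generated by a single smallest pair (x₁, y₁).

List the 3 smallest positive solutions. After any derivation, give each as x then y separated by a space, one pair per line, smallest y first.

d=38: √d = [6; 6,12] (ℓ=2, even), read p_1/q_1
step 0: (6, 1)  from 6·(1,0) + (0,1)
step 1: (37, 6)  from 6·(6,1) + (1,0)
fundamental: x₁=37, y₁=6  (since 1369 − 38·36 = 1)
k=2:  x_2 = 37·37+38·6·6 = 2737,  y_2 = 37·6+6·37 = 444
k=3:  x_3 = 37·2737+38·6·444 = 202501,  y_3 = 37·444+6·2737 = 32850

37 6
2737 444
202501 32850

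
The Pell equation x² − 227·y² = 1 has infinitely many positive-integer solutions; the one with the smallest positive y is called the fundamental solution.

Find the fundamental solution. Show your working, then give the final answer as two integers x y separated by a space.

226 15

d=227: √d = [15; 15,30] (ℓ=2, even), read p_1/q_1
a_0=15:  p_0=15·1+0=15,  q_0=15·0+1=1
a_1=15:  p_1=15·15+1=226,  q_1=15·1+0=15
fundamental: x₁=226, y₁=15  (since 51076 − 227·225 = 1)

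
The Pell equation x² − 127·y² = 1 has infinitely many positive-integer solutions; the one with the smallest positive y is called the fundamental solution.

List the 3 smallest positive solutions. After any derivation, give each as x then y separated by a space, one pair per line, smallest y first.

4730624 419775
44757606858751 3971595379200
423462818377139450624 37576248838264821825

[11; 3,1,2,2,7,11,7,2,2,1,3,22] for √127; ℓ=12 ⇒ convergent index 11
i=0: a=11 ⇒ p=11, q=1
…
i=5: a=7 ⇒ p=2175, q=193
…
i=7: a=7 ⇒ p=171701, q=15236
…
i=10: a=1 ⇒ p=1274561, q=113099
i=11: a=3 ⇒ p=4730624, q=419775
fundamental: x₁=4730624, y₁=419775  (since 22378803429376 − 127·176211050625 = 1)
(x_2, y_2) = (4730624·4730624 + 127·419775·419775, 4730624·419775 + 419775·4730624) = (44757606858751, 3971595379200)
(x_3, y_3) = (4730624·44757606858751 + 127·419775·3971595379200, 4730624·3971595379200 + 419775·44757606858751) = (423462818377139450624, 37576248838264821825)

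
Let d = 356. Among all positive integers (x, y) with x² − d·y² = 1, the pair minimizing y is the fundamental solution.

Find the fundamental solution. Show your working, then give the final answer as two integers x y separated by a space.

[18; 1,6,1,1,2,…,6,1,36] for √356; ℓ=14 ⇒ convergent index 13
i=0: a=18 ⇒ p=18, q=1
i=1: a=1 ⇒ p=19, q=1
i=2: a=6 ⇒ p=132, q=7
…
i=4: a=1 ⇒ p=283, q=15
i=5: a=2 ⇒ p=717, q=38
…
i=8: a=1 ⇒ p=9717, q=515
i=9: a=2 ⇒ p=28151, q=1492
…
i=11: a=1 ⇒ p=66019, q=3499
i=12: a=6 ⇒ p=433982, q=23001
i=13: a=1 ⇒ p=500001, q=26500
fundamental: x₁=500001, y₁=26500  (since 250001000001 − 356·702250000 = 1)

500001 26500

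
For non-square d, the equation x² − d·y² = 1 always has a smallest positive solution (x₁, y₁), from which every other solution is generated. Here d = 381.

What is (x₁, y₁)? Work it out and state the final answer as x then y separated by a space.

1015 52

d=381: √d = [19; 1,1,12,1,1,38] (ℓ=6, even), read p_5/q_5
k=0  a_k=19  p_k/q_k = 19/1
…
k=2  a_k=1  p_k/q_k = 39/2
…
k=4  a_k=1  p_k/q_k = 527/27
k=5  a_k=1  p_k/q_k = 1015/52
(x₁, y₁) = (1015, 52);  1015² − 381·52² = 1 ✓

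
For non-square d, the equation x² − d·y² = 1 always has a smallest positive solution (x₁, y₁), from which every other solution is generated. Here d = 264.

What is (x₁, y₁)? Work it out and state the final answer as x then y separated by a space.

65 4

[16; 4,32] for √264; ℓ=2 ⇒ convergent index 1
step 0: (16, 1)  from 16·(1,0) + (0,1)
step 1: (65, 4)  from 4·(16,1) + (1,0)
→ (65, 4).  Check: 65²=4225, 264·4²=4224, difference 1.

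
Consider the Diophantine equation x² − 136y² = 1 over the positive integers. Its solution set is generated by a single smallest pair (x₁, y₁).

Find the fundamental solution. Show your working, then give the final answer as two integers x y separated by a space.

35 3

d=136: √d = [11; 1,1,1,22] (ℓ=4, even), read p_3/q_3
a_0=11:  p_0=11·1+0=11,  q_0=11·0+1=1
a_1=1:  p_1=1·11+1=12,  q_1=1·1+0=1
a_2=1:  p_2=1·12+11=23,  q_2=1·1+1=2
a_3=1:  p_3=1·23+12=35,  q_3=1·2+1=3
fundamental: x₁=35, y₁=3  (since 1225 − 136·9 = 1)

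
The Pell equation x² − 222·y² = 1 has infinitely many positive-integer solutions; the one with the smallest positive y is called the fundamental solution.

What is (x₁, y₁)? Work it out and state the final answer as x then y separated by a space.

149 10

d=222: √d = [14; 1,8,1,28] (ℓ=4, even), read p_3/q_3
a_0=14:  p_0=14·1+0=14,  q_0=14·0+1=1
a_1=1:  p_1=1·14+1=15,  q_1=1·1+0=1
a_2=8:  p_2=8·15+14=134,  q_2=8·1+1=9
a_3=1:  p_3=1·134+15=149,  q_3=1·9+1=10
fundamental: x₁=149, y₁=10  (since 22201 − 222·100 = 1)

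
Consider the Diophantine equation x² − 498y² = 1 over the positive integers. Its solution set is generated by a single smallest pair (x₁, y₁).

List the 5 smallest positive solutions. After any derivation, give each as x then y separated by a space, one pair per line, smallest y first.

[22; 3,6,22,6,3,44] for √498; ℓ=6 ⇒ convergent index 5
k=0  a_k=22  p_k/q_k = 22/1
k=1  a_k=3  p_k/q_k = 67/3
k=2  a_k=6  p_k/q_k = 424/19
k=3  a_k=22  p_k/q_k = 9395/421
k=4  a_k=6  p_k/q_k = 56794/2545
k=5  a_k=3  p_k/q_k = 179777/8056
(x₁, y₁) = (179777, 8056);  179777² − 498·8056² = 1 ✓
(x_2, y_2) = (179777·179777 + 498·8056·8056, 179777·8056 + 8056·179777) = (64639539457, 2896567024)
(x_3, y_3) = (179777·64639539457 + 498·8056·2896567024, 179777·2896567024 + 8056·64639539457) = (23241404969742401, 1041472259739240)
(x_4, y_4) = (179777·23241404969742401 + 498·8056·1041472259739240, 179777·1041472259739240 + 8056·23241404969742401) = (8356540122426119709697, 374465516875386131936)
(x_5, y_5) = (179777·8356540122426119709697 + 498·8056·374465516875386131936, 179777·374465516875386131936 + 8056·8356540122426119709697) = (3004627427155559641130652737, 134640574453571113022377304)

179777 8056
64639539457 2896567024
23241404969742401 1041472259739240
8356540122426119709697 374465516875386131936
3004627427155559641130652737 134640574453571113022377304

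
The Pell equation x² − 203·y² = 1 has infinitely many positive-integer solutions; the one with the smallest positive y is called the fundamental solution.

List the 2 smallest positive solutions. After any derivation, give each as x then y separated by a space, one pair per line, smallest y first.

[14; 4,28] for √203; ℓ=2 ⇒ convergent index 1
a_0=14:  p_0=14·1+0=14,  q_0=14·0+1=1
a_1=4:  p_1=4·14+1=57,  q_1=4·1+0=4
(x₁, y₁) = (57, 4);  57² − 203·4² = 1 ✓
(57+4√203)^2 = 6497 + 456√203

57 4
6497 456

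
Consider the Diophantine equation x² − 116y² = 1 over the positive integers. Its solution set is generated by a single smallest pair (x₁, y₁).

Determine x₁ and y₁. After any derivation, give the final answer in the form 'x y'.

[10; 1,3,2,1,4,1,2,3,1,20] for √116; ℓ=10 ⇒ convergent index 9
i=0: a=10 ⇒ p=10, q=1
i=1: a=1 ⇒ p=11, q=1
…
i=8: a=3 ⇒ p=7550, q=701
i=9: a=1 ⇒ p=9801, q=910
(x₁, y₁) = (9801, 910);  9801² − 116·910² = 1 ✓

9801 910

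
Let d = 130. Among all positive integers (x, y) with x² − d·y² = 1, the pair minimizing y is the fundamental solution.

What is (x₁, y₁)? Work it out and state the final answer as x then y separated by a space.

d=130: √d = [11; 2,2,22] (ℓ=3, odd), read p_5/q_5
a_0=11:  p_0=11·1+0=11,  q_0=11·0+1=1
…
a_3=22:  p_3=22·57+23=1277,  q_3=22·5+2=112
a_4=2:  p_4=2·1277+57=2611,  q_4=2·112+5=229
a_5=2:  p_5=2·2611+1277=6499,  q_5=2·229+112=570
→ (6499, 570).  Check: 6499²=42237001, 130·570²=42237000, difference 1.

6499 570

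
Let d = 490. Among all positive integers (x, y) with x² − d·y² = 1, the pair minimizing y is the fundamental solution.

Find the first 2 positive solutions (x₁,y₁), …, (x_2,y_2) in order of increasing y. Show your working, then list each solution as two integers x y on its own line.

1039681 46968
2161873163521 97663474416

√490 → a₀=22, period (7,2,1,4,4,4,1,2,7,44); ℓ=10 even so k=9
k=0  a_k=22  p_k/q_k = 22/1
…
k=8  a_k=2  p_k/q_k = 141338/6385
k=9  a_k=7  p_k/q_k = 1039681/46968
fundamental: x₁=1039681, y₁=46968  (since 1080936581761 − 490·2205993024 = 1)
(x_2, y_2) = (1039681·1039681 + 490·46968·46968, 1039681·46968 + 46968·1039681) = (2161873163521, 97663474416)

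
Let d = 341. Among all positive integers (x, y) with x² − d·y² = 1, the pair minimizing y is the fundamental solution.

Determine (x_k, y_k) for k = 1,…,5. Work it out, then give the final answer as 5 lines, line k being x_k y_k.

10626551 575460
225847172311201 12230310076920
4799952989541519968951 259932027556408030380
102013890481930631287980124801 5524361894723138392975161840
2168111619829296063734843424848413751 117409826833463862093989641643997300

[18; 2,6,1,8,2,…,6,2,36] for √341; ℓ=14 ⇒ convergent index 13
step 0: (18, 1)  from 18·(1,0) + (0,1)
step 1: (37, 2)  from 2·(18,1) + (1,0)
step 2: (240, 13)  from 6·(37,2) + (18,1)
step 3: (277, 15)  from 1·(240,13) + (37,2)
step 4: (2456, 133)  from 8·(277,15) + (240,13)
step 5: (5189, 281)  from 2·(2456,133) + (277,15)
step 6: (7645, 414)  from 1·(5189,281) + (2456,133)
…
step 9: (76727, 4155)  from 2·(28124,1523) + (20479,1109)
step 10: (641940, 34763)  from 8·(76727,4155) + (28124,1523)
step 11: (718667, 38918)  from 1·(641940,34763) + (76727,4155)
step 12: (4953942, 268271)  from 6·(718667,38918) + (641940,34763)
step 13: (10626551, 575460)  from 2·(4953942,268271) + (718667,38918)
(x₁, y₁) = (10626551, 575460);  10626551² − 341·575460² = 1 ✓
(10626551+575460√341)^2 = 225847172311201 + 12230310076920√341
(10626551+575460√341)^3 = 4799952989541519968951 + 259932027556408030380√341
(10626551+575460√341)^4 = 102013890481930631287980124801 + 5524361894723138392975161840√341
(10626551+575460√341)^5 = 2168111619829296063734843424848413751 + 117409826833463862093989641643997300√341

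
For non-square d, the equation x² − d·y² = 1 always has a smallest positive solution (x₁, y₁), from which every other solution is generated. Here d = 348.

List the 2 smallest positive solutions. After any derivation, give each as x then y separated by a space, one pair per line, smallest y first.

√348 = [18; 1,1,1,8,1,1,1,36, …], period ℓ=8 (even) → k=7
i=0: a=18 ⇒ p=18, q=1
i=1: a=1 ⇒ p=19, q=1
i=2: a=1 ⇒ p=37, q=2
…
i=4: a=8 ⇒ p=485, q=26
…
i=6: a=1 ⇒ p=1026, q=55
i=7: a=1 ⇒ p=1567, q=84
(x₁, y₁) = (1567, 84);  1567² − 348·84² = 1 ✓
n=2: (1567,84)∘(1567,84) = (1567·1567+348·84·84, 1567·84+84·1567) = (4910977,263256)

1567 84
4910977 263256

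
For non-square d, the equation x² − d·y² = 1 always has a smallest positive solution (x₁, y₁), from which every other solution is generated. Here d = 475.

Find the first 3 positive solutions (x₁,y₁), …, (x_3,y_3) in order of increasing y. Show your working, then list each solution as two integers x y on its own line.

√475 → a₀=21, period (1,3,1,6,2,6,1,3,1,42); ℓ=10 even so k=9
k=0  a_k=21  p_k/q_k = 21/1
…
k=2  a_k=3  p_k/q_k = 87/4
k=3  a_k=1  p_k/q_k = 109/5
…
k=5  a_k=2  p_k/q_k = 1591/73
…
k=7  a_k=1  p_k/q_k = 11878/545
k=8  a_k=3  p_k/q_k = 45921/2107
k=9  a_k=1  p_k/q_k = 57799/2652
→ (57799, 2652).  Check: 57799²=3340724401, 475·2652²=3340724400, difference 1.
(57799+2652√475)^2 = 6681448801 + 306565896√475
(57799+2652√475)^3 = 772362118440199 + 35438404443156√475

57799 2652
6681448801 306565896
772362118440199 35438404443156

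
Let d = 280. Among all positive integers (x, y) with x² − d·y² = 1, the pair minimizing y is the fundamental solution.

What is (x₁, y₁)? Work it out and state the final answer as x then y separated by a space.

√280 = [16; 1,2,1,2,1,32, …], period ℓ=6 (even) → k=5
k=0  a_k=16  p_k/q_k = 16/1
k=1  a_k=1  p_k/q_k = 17/1
k=2  a_k=2  p_k/q_k = 50/3
…
k=4  a_k=2  p_k/q_k = 184/11
k=5  a_k=1  p_k/q_k = 251/15
→ (251, 15).  Check: 251²=63001, 280·15²=63000, difference 1.

251 15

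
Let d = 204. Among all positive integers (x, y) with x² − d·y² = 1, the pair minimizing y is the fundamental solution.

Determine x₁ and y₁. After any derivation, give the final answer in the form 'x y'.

√204 = [14; 3,1,1,6,1,1,3,28, …], period ℓ=8 (even) → k=7
a_0=14:  p_0=14·1+0=14,  q_0=14·0+1=1
…
a_2=1:  p_2=1·43+14=57,  q_2=1·3+1=4
…
a_4=6:  p_4=6·100+57=657,  q_4=6·7+4=46
a_5=1:  p_5=1·657+100=757,  q_5=1·46+7=53
a_6=1:  p_6=1·757+657=1414,  q_6=1·53+46=99
a_7=3:  p_7=3·1414+757=4999,  q_7=3·99+53=350
→ (4999, 350).  Check: 4999²=24990001, 204·350²=24990000, difference 1.

4999 350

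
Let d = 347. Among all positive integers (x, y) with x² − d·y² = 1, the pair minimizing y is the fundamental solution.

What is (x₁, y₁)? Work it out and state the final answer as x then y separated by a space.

√347 = [18; 1,1,1,2,4,…,1,1,36, …], period ℓ=14 (even) → k=13
i=0: a=18 ⇒ p=18, q=1
…
i=8: a=1 ⇒ p=15070, q=809
…
i=12: a=1 ⇒ p=402885, q=21628
i=13: a=1 ⇒ p=641602, q=34443
(x₁, y₁) = (641602, 34443);  641602² − 347·34443² = 1 ✓

641602 34443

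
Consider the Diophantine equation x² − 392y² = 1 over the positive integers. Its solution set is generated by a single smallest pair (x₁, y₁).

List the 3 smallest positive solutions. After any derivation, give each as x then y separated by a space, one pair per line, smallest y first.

99 5
19601 990
3880899 196015

[19; 1,3,1,38] for √392; ℓ=4 ⇒ convergent index 3
step 0: (19, 1)  from 19·(1,0) + (0,1)
…
step 2: (79, 4)  from 3·(20,1) + (19,1)
step 3: (99, 5)  from 1·(79,4) + (20,1)
(x₁, y₁) = (99, 5);  99² − 392·5² = 1 ✓
(x_2, y_2) = (99·99 + 392·5·5, 99·5 + 5·99) = (19601, 990)
(x_3, y_3) = (99·19601 + 392·5·990, 99·990 + 5·19601) = (3880899, 196015)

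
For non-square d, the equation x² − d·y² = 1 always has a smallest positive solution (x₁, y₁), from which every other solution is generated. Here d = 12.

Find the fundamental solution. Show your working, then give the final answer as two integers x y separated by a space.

√12 → a₀=3, period (2,6); ℓ=2 even so k=1
step 0: (3, 1)  from 3·(1,0) + (0,1)
step 1: (7, 2)  from 2·(3,1) + (1,0)
→ (7, 2).  Check: 7²=49, 12·2²=48, difference 1.

7 2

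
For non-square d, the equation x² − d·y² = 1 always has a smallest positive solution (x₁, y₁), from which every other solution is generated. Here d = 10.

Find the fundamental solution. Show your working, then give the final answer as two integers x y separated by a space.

19 6

√10 → a₀=3, period (6); ℓ=1 odd so k=1
a_0=3:  p_0=3·1+0=3,  q_0=3·0+1=1
a_1=6:  p_1=6·3+1=19,  q_1=6·1+0=6
fundamental: x₁=19, y₁=6  (since 361 − 10·36 = 1)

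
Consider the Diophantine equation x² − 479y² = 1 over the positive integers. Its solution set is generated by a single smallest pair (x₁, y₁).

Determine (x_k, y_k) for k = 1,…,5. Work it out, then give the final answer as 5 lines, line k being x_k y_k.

d=479: √d = [21; 1,7,1,3,2,21,2,3,1,7,1,42] (ℓ=12, even), read p_11/q_11
i=0: a=21 ⇒ p=21, q=1
…
i=3: a=1 ⇒ p=197, q=9
i=4: a=3 ⇒ p=766, q=35
…
i=6: a=21 ⇒ p=37075, q=1694
i=7: a=2 ⇒ p=75879, q=3467
i=8: a=3 ⇒ p=264712, q=12095
…
i=10: a=7 ⇒ p=2648849, q=121029
i=11: a=1 ⇒ p=2989440, q=136591
fundamental: x₁=2989440, y₁=136591  (since 8936751513600 − 479·18657101281 = 1)
n=2: (2989440,136591)∘(2989440,136591) = (2989440·2989440+479·136591·136591, 2989440·136591+136591·2989440) = (17873503027199,816661198080)
n=3: (17873503027199,816661198080)∘(2989440,136591) = (2989440·17873503027199+479·136591·816661198080, 2989440·816661198080+136591·17873503027199) = (106863529779256567680,4882719303976413809)
n=4: (106863529779256567680,4882719303976413809)∘(2989440,136591) = (2989440·106863529779256567680+479·136591·4882719303976413809, 2989440·4882719303976413809+136591·106863529779256567680) = (638924220926583633867571201,29193192792157684333155840)
n=5: (638924220926583633867571201,29193192792157684333155840)∘(2989440,136591) = (2989440·638924220926583633867571201+479·136591·29193192792157684333155840, 2989440·29193192792157684333155840+136591·638924220926583633867571201) = (3820051246013425493328364845667200,174542596521170852986514812245391)

2989440 136591
17873503027199 816661198080
106863529779256567680 4882719303976413809
638924220926583633867571201 29193192792157684333155840
3820051246013425493328364845667200 174542596521170852986514812245391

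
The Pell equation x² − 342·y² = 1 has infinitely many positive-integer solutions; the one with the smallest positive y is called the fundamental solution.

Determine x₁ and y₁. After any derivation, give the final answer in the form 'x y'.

37 2

√342 = [18; 2,36, …], period ℓ=2 (even) → k=1
k=0  a_k=18  p_k/q_k = 18/1
k=1  a_k=2  p_k/q_k = 37/2
fundamental: x₁=37, y₁=2  (since 1369 − 342·4 = 1)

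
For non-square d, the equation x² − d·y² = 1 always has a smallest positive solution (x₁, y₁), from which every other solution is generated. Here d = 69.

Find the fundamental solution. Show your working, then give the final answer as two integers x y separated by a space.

d=69: √d = [8; 3,3,1,4,1,3,3,16] (ℓ=8, even), read p_7/q_7
step 0: (8, 1)  from 8·(1,0) + (0,1)
…
step 2: (83, 10)  from 3·(25,3) + (8,1)
step 3: (108, 13)  from 1·(83,10) + (25,3)
…
step 5: (623, 75)  from 1·(515,62) + (108,13)
step 6: (2384, 287)  from 3·(623,75) + (515,62)
step 7: (7775, 936)  from 3·(2384,287) + (623,75)
fundamental: x₁=7775, y₁=936  (since 60450625 − 69·876096 = 1)

7775 936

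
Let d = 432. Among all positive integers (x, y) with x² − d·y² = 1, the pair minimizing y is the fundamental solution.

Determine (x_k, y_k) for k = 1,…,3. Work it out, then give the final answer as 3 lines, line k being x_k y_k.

√432 = [20; 1,3,1,1,1,3,1,40, …], period ℓ=8 (even) → k=7
a_0=20:  p_0=20·1+0=20,  q_0=20·0+1=1
a_1=1:  p_1=1·20+1=21,  q_1=1·1+0=1
…
a_3=1:  p_3=1·83+21=104,  q_3=1·4+1=5
a_4=1:  p_4=1·104+83=187,  q_4=1·5+4=9
a_5=1:  p_5=1·187+104=291,  q_5=1·9+5=14
a_6=3:  p_6=3·291+187=1060,  q_6=3·14+9=51
a_7=1:  p_7=1·1060+291=1351,  q_7=1·51+14=65
(x₁, y₁) = (1351, 65);  1351² − 432·65² = 1 ✓
n=2: (1351,65)∘(1351,65) = (1351·1351+432·65·65, 1351·65+65·1351) = (3650401,175630)
n=3: (3650401,175630)∘(1351,65) = (1351·3650401+432·65·175630, 1351·175630+65·3650401) = (9863382151,474552195)

1351 65
3650401 175630
9863382151 474552195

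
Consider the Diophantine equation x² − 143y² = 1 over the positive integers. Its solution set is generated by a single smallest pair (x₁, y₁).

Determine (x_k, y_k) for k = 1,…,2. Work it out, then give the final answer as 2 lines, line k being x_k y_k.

12 1
287 24

√143 → a₀=11, period (1,22); ℓ=2 even so k=1
k=0  a_k=11  p_k/q_k = 11/1
k=1  a_k=1  p_k/q_k = 12/1
(x₁, y₁) = (12, 1);  12² − 143·1² = 1 ✓
k=2:  x_2 = 12·12+143·1·1 = 287,  y_2 = 12·1+1·12 = 24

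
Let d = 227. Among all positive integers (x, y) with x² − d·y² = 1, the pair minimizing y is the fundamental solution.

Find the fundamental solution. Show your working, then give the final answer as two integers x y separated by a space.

226 15

√227 = [15; 15,30, …], period ℓ=2 (even) → k=1
i=0: a=15 ⇒ p=15, q=1
i=1: a=15 ⇒ p=226, q=15
→ (226, 15).  Check: 226²=51076, 227·15²=51075, difference 1.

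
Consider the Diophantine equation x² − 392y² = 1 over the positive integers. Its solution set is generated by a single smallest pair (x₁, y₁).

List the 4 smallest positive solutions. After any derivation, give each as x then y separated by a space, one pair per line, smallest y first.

√392 → a₀=19, period (1,3,1,38); ℓ=4 even so k=3
k=0  a_k=19  p_k/q_k = 19/1
k=1  a_k=1  p_k/q_k = 20/1
k=2  a_k=3  p_k/q_k = 79/4
k=3  a_k=1  p_k/q_k = 99/5
(x₁, y₁) = (99, 5);  99² − 392·5² = 1 ✓
k=2:  x_2 = 99·99+392·5·5 = 19601,  y_2 = 99·5+5·99 = 990
k=3:  x_3 = 99·19601+392·5·990 = 3880899,  y_3 = 99·990+5·19601 = 196015
k=4:  x_4 = 99·3880899+392·5·196015 = 768398401,  y_4 = 99·196015+5·3880899 = 38809980

99 5
19601 990
3880899 196015
768398401 38809980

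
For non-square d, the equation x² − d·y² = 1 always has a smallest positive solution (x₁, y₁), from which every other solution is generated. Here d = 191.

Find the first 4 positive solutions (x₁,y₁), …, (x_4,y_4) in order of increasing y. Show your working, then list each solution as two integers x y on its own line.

8994000 650783
161784071999999 11706284604000
2910171887135973018000 210572647456751349217
52348171905801720863712000001 3787780782452031563430792000

√191 = [13; 1,4,1,1,3,…,4,1,26, …], period ℓ=16 (even) → k=15
k=0  a_k=13  p_k/q_k = 13/1
…
k=2  a_k=4  p_k/q_k = 69/5
…
k=5  a_k=3  p_k/q_k = 539/39
k=6  a_k=2  p_k/q_k = 1230/89
…
k=8  a_k=13  p_k/q_k = 40217/2910
…
k=11  a_k=3  p_k/q_k = 704682/50989
k=12  a_k=1  p_k/q_k = 911765/65973
k=13  a_k=1  p_k/q_k = 1616447/116962
k=14  a_k=4  p_k/q_k = 7377553/533821
k=15  a_k=1  p_k/q_k = 8994000/650783
(x₁, y₁) = (8994000, 650783);  8994000² − 191·650783² = 1 ✓
k=2:  x_2 = 8994000·8994000+191·650783·650783 = 161784071999999,  y_2 = 8994000·650783+650783·8994000 = 11706284604000
k=3:  x_3 = 8994000·161784071999999+191·650783·11706284604000 = 2910171887135973018000,  y_3 = 8994000·11706284604000+650783·161784071999999 = 210572647456751349217
k=4:  x_4 = 8994000·2910171887135973018000+191·650783·210572647456751349217 = 52348171905801720863712000001,  y_4 = 8994000·210572647456751349217+650783·2910171887135973018000 = 3787780782452031563430792000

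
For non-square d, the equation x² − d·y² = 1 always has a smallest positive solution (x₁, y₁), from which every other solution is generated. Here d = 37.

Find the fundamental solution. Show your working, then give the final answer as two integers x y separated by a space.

[6; 12] for √37; ℓ=1 ⇒ convergent index 1
k=0  a_k=6  p_k/q_k = 6/1
k=1  a_k=12  p_k/q_k = 73/12
(x₁, y₁) = (73, 12);  73² − 37·12² = 1 ✓

73 12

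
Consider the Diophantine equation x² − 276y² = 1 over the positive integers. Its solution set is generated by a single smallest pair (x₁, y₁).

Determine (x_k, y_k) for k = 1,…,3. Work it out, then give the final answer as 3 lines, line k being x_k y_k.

7775 468
120901249 7277400
1880014414175 113163569532

[16; 1,1,1,1,2,2,2,1,1,1,1,32] for √276; ℓ=12 ⇒ convergent index 11
step 0: (16, 1)  from 16·(1,0) + (0,1)
step 1: (17, 1)  from 1·(16,1) + (1,0)
step 2: (33, 2)  from 1·(17,1) + (16,1)
step 3: (50, 3)  from 1·(33,2) + (17,1)
step 4: (83, 5)  from 1·(50,3) + (33,2)
step 5: (216, 13)  from 2·(83,5) + (50,3)
step 6: (515, 31)  from 2·(216,13) + (83,5)
…
step 8: (1761, 106)  from 1·(1246,75) + (515,31)
step 9: (3007, 181)  from 1·(1761,106) + (1246,75)
step 10: (4768, 287)  from 1·(3007,181) + (1761,106)
step 11: (7775, 468)  from 1·(4768,287) + (3007,181)
fundamental: x₁=7775, y₁=468  (since 60450625 − 276·219024 = 1)
(7775+468√276)^2 = 120901249 + 7277400√276
(7775+468√276)^3 = 1880014414175 + 113163569532√276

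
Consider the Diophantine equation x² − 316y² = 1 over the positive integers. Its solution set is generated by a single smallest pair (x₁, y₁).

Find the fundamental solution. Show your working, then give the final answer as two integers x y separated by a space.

12799 720

√316 = [17; 1,3,2,8,2,3,1,34, …], period ℓ=8 (even) → k=7
i=0: a=17 ⇒ p=17, q=1
i=1: a=1 ⇒ p=18, q=1
i=2: a=3 ⇒ p=71, q=4
i=3: a=2 ⇒ p=160, q=9
i=4: a=8 ⇒ p=1351, q=76
i=5: a=2 ⇒ p=2862, q=161
i=6: a=3 ⇒ p=9937, q=559
i=7: a=1 ⇒ p=12799, q=720
fundamental: x₁=12799, y₁=720  (since 163814401 − 316·518400 = 1)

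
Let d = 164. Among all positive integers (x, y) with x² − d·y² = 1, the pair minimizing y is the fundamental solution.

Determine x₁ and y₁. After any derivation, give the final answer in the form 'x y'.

2049 160

[12; 1,4,6,4,1,24] for √164; ℓ=6 ⇒ convergent index 5
step 0: (12, 1)  from 12·(1,0) + (0,1)
step 1: (13, 1)  from 1·(12,1) + (1,0)
step 2: (64, 5)  from 4·(13,1) + (12,1)
…
step 4: (1652, 129)  from 4·(397,31) + (64,5)
step 5: (2049, 160)  from 1·(1652,129) + (397,31)
→ (2049, 160).  Check: 2049²=4198401, 164·160²=4198400, difference 1.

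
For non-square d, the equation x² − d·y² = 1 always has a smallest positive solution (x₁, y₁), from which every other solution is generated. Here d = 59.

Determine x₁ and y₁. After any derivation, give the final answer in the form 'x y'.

d=59: √d = [7; 1,2,7,2,1,14] (ℓ=6, even), read p_5/q_5
a_0=7:  p_0=7·1+0=7,  q_0=7·0+1=1
…
a_2=2:  p_2=2·8+7=23,  q_2=2·1+1=3
a_3=7:  p_3=7·23+8=169,  q_3=7·3+1=22
a_4=2:  p_4=2·169+23=361,  q_4=2·22+3=47
a_5=1:  p_5=1·361+169=530,  q_5=1·47+22=69
fundamental: x₁=530, y₁=69  (since 280900 − 59·4761 = 1)

530 69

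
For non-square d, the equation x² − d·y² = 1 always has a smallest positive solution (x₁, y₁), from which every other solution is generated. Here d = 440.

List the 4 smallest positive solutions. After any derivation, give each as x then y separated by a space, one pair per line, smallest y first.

21 1
881 42
36981 1763
1552321 74004

√440 → a₀=20, period (1,40); ℓ=2 even so k=1
k=0  a_k=20  p_k/q_k = 20/1
k=1  a_k=1  p_k/q_k = 21/1
→ (21, 1).  Check: 21²=441, 440·1²=440, difference 1.
(x_2, y_2) = (21·21 + 440·1·1, 21·1 + 1·21) = (881, 42)
(x_3, y_3) = (21·881 + 440·1·42, 21·42 + 1·881) = (36981, 1763)
(x_4, y_4) = (21·36981 + 440·1·1763, 21·1763 + 1·36981) = (1552321, 74004)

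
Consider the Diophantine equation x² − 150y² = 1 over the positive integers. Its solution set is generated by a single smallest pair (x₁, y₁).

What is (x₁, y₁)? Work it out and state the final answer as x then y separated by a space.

49 4

√150 → a₀=12, period (4,24); ℓ=2 even so k=1
i=0: a=12 ⇒ p=12, q=1
i=1: a=4 ⇒ p=49, q=4
→ (49, 4).  Check: 49²=2401, 150·4²=2400, difference 1.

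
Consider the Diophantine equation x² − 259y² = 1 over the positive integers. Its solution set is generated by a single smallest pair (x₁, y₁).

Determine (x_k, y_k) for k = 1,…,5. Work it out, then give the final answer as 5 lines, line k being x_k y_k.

√259 → a₀=16, period (10,1,2,3,4,3,2,1,10,32); ℓ=10 even so k=9
i=0: a=16 ⇒ p=16, q=1
i=1: a=10 ⇒ p=161, q=10
i=2: a=1 ⇒ p=177, q=11
…
i=6: a=3 ⇒ p=23931, q=1487
i=7: a=2 ⇒ p=55265, q=3434
i=8: a=1 ⇒ p=79196, q=4921
i=9: a=10 ⇒ p=847225, q=52644
(x₁, y₁) = (847225, 52644);  847225² − 259·52644² = 1 ✓
n=2: (847225,52644)∘(847225,52644) = (847225·847225+259·52644·52644, 847225·52644+52644·847225) = (1435580401249,89202625800)
n=3: (1435580401249,89202625800)∘(847225,52644) = (847225·1435580401249+259·52644·89202625800, 847225·89202625800+52644·1435580401249) = (2432519210895520825,151149389286757356)
n=4: (2432519210895520825,151149389286757356)∘(847225,52644) = (847225·2432519210895520825+259·52644·151149389286757356, 847225·151149389286757356+52644·2432519210895520825) = (4121782176900479681520001,256115082676856799248400)
n=5: (4121782176900479681520001,256115082676856799248400)∘(847225,52644) = (847225·4121782176900479681520001+259·52644·256115082676856799248400, 847225·256115082676856799248400+52644·4121782176900479681520001) = (6984153809646585277140670173625,433974201841648854097164622644)

847225 52644
1435580401249 89202625800
2432519210895520825 151149389286757356
4121782176900479681520001 256115082676856799248400
6984153809646585277140670173625 433974201841648854097164622644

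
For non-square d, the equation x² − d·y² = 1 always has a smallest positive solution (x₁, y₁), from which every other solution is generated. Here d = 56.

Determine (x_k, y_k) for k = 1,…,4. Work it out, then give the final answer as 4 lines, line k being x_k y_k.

15 2
449 60
13455 1798
403201 53880

[7; 2,14] for √56; ℓ=2 ⇒ convergent index 1
i=0: a=7 ⇒ p=7, q=1
i=1: a=2 ⇒ p=15, q=2
(x₁, y₁) = (15, 2);  15² − 56·2² = 1 ✓
k=2:  x_2 = 15·15+56·2·2 = 449,  y_2 = 15·2+2·15 = 60
k=3:  x_3 = 15·449+56·2·60 = 13455,  y_3 = 15·60+2·449 = 1798
k=4:  x_4 = 15·13455+56·2·1798 = 403201,  y_4 = 15·1798+2·13455 = 53880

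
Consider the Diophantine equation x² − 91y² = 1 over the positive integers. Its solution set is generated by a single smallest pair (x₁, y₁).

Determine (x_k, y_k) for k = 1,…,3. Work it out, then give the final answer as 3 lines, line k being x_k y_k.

1574 165
4954951 519420
15598184174 1635133995

[9; 1,1,5,1,5,1,1,18] for √91; ℓ=8 ⇒ convergent index 7
k=0  a_k=9  p_k/q_k = 9/1
k=1  a_k=1  p_k/q_k = 10/1
…
k=3  a_k=5  p_k/q_k = 105/11
k=4  a_k=1  p_k/q_k = 124/13
k=5  a_k=5  p_k/q_k = 725/76
k=6  a_k=1  p_k/q_k = 849/89
k=7  a_k=1  p_k/q_k = 1574/165
fundamental: x₁=1574, y₁=165  (since 2477476 − 91·27225 = 1)
k=2:  x_2 = 1574·1574+91·165·165 = 4954951,  y_2 = 1574·165+165·1574 = 519420
k=3:  x_3 = 1574·4954951+91·165·519420 = 15598184174,  y_3 = 1574·519420+165·4954951 = 1635133995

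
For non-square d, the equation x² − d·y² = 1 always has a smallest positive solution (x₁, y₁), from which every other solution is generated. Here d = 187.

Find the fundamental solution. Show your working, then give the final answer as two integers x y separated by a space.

√187 = [13; 1,2,13,2,1,26, …], period ℓ=6 (even) → k=5
a_0=13:  p_0=13·1+0=13,  q_0=13·0+1=1
a_1=1:  p_1=1·13+1=14,  q_1=1·1+0=1
a_2=2:  p_2=2·14+13=41,  q_2=2·1+1=3
…
a_4=2:  p_4=2·547+41=1135,  q_4=2·40+3=83
a_5=1:  p_5=1·1135+547=1682,  q_5=1·83+40=123
(x₁, y₁) = (1682, 123);  1682² − 187·123² = 1 ✓

1682 123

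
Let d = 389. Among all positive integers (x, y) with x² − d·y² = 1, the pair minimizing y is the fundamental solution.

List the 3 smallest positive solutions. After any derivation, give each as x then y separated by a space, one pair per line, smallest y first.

[19; 1,2,1,1,1,1,2,1,38] for √389; ℓ=9 ⇒ convergent index 17
step 0: (19, 1)  from 19·(1,0) + (0,1)
step 1: (20, 1)  from 1·(19,1) + (1,0)
step 2: (59, 3)  from 2·(20,1) + (19,1)
step 3: (79, 4)  from 1·(59,3) + (20,1)
step 4: (138, 7)  from 1·(79,4) + (59,3)
…
step 6: (355, 18)  from 1·(217,11) + (138,7)
step 7: (927, 47)  from 2·(355,18) + (217,11)
step 8: (1282, 65)  from 1·(927,47) + (355,18)
…
step 11: (151493, 7681)  from 2·(50925,2582) + (49643,2517)
step 12: (202418, 10263)  from 1·(151493,7681) + (50925,2582)
step 13: (353911, 17944)  from 1·(202418,10263) + (151493,7681)
…
step 15: (910240, 46151)  from 1·(556329,28207) + (353911,17944)
step 16: (2376809, 120509)  from 2·(910240,46151) + (556329,28207)
step 17: (3287049, 166660)  from 1·(2376809,120509) + (910240,46151)
→ (3287049, 166660).  Check: 3287049²=10804691128401, 389·166660²=10804691128400, difference 1.
(x_2, y_2) = (3287049·3287049 + 389·166660·166660, 3287049·166660 + 166660·3287049) = (21609382256801, 1095639172680)
(x_3, y_3) = (3287049·21609382256801 + 389·166660·1095639172680, 3287049·1095639172680 + 166660·21609382256801) = (142062196675667653449, 7202839293837075980)

3287049 166660
21609382256801 1095639172680
142062196675667653449 7202839293837075980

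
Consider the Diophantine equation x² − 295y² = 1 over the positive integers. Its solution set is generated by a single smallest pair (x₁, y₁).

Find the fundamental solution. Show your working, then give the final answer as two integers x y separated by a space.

2024999 117900

√295 → a₀=17, period (5,1,2,3,2,6,2,3,2,1,5,34); ℓ=12 even so k=11
a_0=17:  p_0=17·1+0=17,  q_0=17·0+1=1
…
a_2=1:  p_2=1·86+17=103,  q_2=1·5+1=6
…
a_5=2:  p_5=2·979+292=2250,  q_5=2·57+17=131
…
a_8=3:  p_8=3·31208+14479=108103,  q_8=3·1817+843=6294
a_9=2:  p_9=2·108103+31208=247414,  q_9=2·6294+1817=14405
a_10=1:  p_10=1·247414+108103=355517,  q_10=1·14405+6294=20699
a_11=5:  p_11=5·355517+247414=2024999,  q_11=5·20699+14405=117900
→ (2024999, 117900).  Check: 2024999²=4100620950001, 295·117900²=4100620950000, difference 1.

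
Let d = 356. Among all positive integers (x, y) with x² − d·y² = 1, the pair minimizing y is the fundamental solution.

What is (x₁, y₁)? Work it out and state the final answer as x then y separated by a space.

500001 26500

[18; 1,6,1,1,2,…,6,1,36] for √356; ℓ=14 ⇒ convergent index 13
a_0=18:  p_0=18·1+0=18,  q_0=18·0+1=1
a_1=1:  p_1=1·18+1=19,  q_1=1·1+0=1
a_2=6:  p_2=6·19+18=132,  q_2=6·1+1=7
…
a_7=8:  p_7=8·1000+717=8717,  q_7=8·53+38=462
…
a_12=6:  p_12=6·66019+37868=433982,  q_12=6·3499+2007=23001
a_13=1:  p_13=1·433982+66019=500001,  q_13=1·23001+3499=26500
fundamental: x₁=500001, y₁=26500  (since 250001000001 − 356·702250000 = 1)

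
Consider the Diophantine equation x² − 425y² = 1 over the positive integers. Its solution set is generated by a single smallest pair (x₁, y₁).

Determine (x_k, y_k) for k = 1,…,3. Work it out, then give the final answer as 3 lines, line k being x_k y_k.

√425 → a₀=20, period (1,1,1,1,1,1,40); ℓ=7 odd so k=13
i=0: a=20 ⇒ p=20, q=1
…
i=2: a=1 ⇒ p=41, q=2
i=3: a=1 ⇒ p=62, q=3
i=4: a=1 ⇒ p=103, q=5
i=5: a=1 ⇒ p=165, q=8
i=6: a=1 ⇒ p=268, q=13
i=7: a=40 ⇒ p=10885, q=528
i=8: a=1 ⇒ p=11153, q=541
i=9: a=1 ⇒ p=22038, q=1069
i=10: a=1 ⇒ p=33191, q=1610
i=11: a=1 ⇒ p=55229, q=2679
i=12: a=1 ⇒ p=88420, q=4289
i=13: a=1 ⇒ p=143649, q=6968
fundamental: x₁=143649, y₁=6968  (since 20635035201 − 425·48553024 = 1)
(x_2, y_2) = (143649·143649 + 425·6968·6968, 143649·6968 + 6968·143649) = (41270070401, 2001892464)
(x_3, y_3) = (143649·41270070401 + 425·6968·2001892464, 143649·2001892464 + 6968·41270070401) = (11856808685922849, 575139701115304)

143649 6968
41270070401 2001892464
11856808685922849 575139701115304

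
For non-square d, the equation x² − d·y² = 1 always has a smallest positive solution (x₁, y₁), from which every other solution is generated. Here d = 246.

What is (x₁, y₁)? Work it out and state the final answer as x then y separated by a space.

d=246: √d = [15; 1,2,5,1,14,1,5,2,1,30] (ℓ=10, even), read p_9/q_9
k=0  a_k=15  p_k/q_k = 15/1
…
k=5  a_k=14  p_k/q_k = 4423/282
…
k=8  a_k=2  p_k/q_k = 60777/3875
k=9  a_k=1  p_k/q_k = 88805/5662
→ (88805, 5662).  Check: 88805²=7886328025, 246·5662²=7886328024, difference 1.

88805 5662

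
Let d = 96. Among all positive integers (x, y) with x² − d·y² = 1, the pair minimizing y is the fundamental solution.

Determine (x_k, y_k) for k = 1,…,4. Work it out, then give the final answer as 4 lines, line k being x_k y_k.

[9; 1,3,1,18] for √96; ℓ=4 ⇒ convergent index 3
i=0: a=9 ⇒ p=9, q=1
…
i=2: a=3 ⇒ p=39, q=4
i=3: a=1 ⇒ p=49, q=5
→ (49, 5).  Check: 49²=2401, 96·5²=2400, difference 1.
n=2: (49,5)∘(49,5) = (49·49+96·5·5, 49·5+5·49) = (4801,490)
n=3: (4801,490)∘(49,5) = (49·4801+96·5·490, 49·490+5·4801) = (470449,48015)
n=4: (470449,48015)∘(49,5) = (49·470449+96·5·48015, 49·48015+5·470449) = (46099201,4704980)

49 5
4801 490
470449 48015
46099201 4704980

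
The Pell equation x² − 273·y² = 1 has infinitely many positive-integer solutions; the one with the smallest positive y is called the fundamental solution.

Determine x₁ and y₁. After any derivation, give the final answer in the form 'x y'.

[16; 1,1,10,1,1,32] for √273; ℓ=6 ⇒ convergent index 5
i=0: a=16 ⇒ p=16, q=1
…
i=2: a=1 ⇒ p=33, q=2
…
i=4: a=1 ⇒ p=380, q=23
i=5: a=1 ⇒ p=727, q=44
fundamental: x₁=727, y₁=44  (since 528529 − 273·1936 = 1)

727 44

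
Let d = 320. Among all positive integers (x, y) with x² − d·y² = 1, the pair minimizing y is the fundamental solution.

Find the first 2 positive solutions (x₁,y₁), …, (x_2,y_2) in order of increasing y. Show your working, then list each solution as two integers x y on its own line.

161 9
51841 2898

√320 = [17; 1,7,1,34, …], period ℓ=4 (even) → k=3
k=0  a_k=17  p_k/q_k = 17/1
…
k=2  a_k=7  p_k/q_k = 143/8
k=3  a_k=1  p_k/q_k = 161/9
fundamental: x₁=161, y₁=9  (since 25921 − 320·81 = 1)
k=2:  x_2 = 161·161+320·9·9 = 51841,  y_2 = 161·9+9·161 = 2898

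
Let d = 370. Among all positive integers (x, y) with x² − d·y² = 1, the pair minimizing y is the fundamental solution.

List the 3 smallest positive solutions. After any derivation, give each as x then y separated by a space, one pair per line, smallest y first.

213859 11118
91471343761 4755368724
39123940210553539 2033956799880714

√370 → a₀=19, period (4,4,38); ℓ=3 odd so k=5
i=0: a=19 ⇒ p=19, q=1
…
i=2: a=4 ⇒ p=327, q=17
…
i=4: a=4 ⇒ p=50339, q=2617
i=5: a=4 ⇒ p=213859, q=11118
(x₁, y₁) = (213859, 11118);  213859² − 370·11118² = 1 ✓
(x_2, y_2) = (213859·213859 + 370·11118·11118, 213859·11118 + 11118·213859) = (91471343761, 4755368724)
(x_3, y_3) = (213859·91471343761 + 370·11118·4755368724, 213859·4755368724 + 11118·91471343761) = (39123940210553539, 2033956799880714)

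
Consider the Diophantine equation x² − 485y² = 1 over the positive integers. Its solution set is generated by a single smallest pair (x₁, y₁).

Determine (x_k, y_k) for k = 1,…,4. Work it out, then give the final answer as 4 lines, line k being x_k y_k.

[22; 44] for √485; ℓ=1 ⇒ convergent index 1
step 0: (22, 1)  from 22·(1,0) + (0,1)
step 1: (969, 44)  from 44·(22,1) + (1,0)
(x₁, y₁) = (969, 44);  969² − 485·44² = 1 ✓
(969+44√485)^2 = 1877921 + 85272√485
(969+44√485)^3 = 3639409929 + 165257092√485
(969+44√485)^4 = 7053174564481 + 320268159024√485

969 44
1877921 85272
3639409929 165257092
7053174564481 320268159024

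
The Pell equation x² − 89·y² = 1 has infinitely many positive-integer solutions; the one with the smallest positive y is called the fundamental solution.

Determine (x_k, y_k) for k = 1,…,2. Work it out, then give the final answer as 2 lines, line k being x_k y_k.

d=89: √d = [9; 2,3,3,2,18] (ℓ=5, odd), read p_9/q_9
a_0=9:  p_0=9·1+0=9,  q_0=9·0+1=1
…
a_2=3:  p_2=3·19+9=66,  q_2=3·2+1=7
…
a_7=3:  p_7=3·18934+9217=66019,  q_7=3·2007+977=6998
a_8=3:  p_8=3·66019+18934=216991,  q_8=3·6998+2007=23001
a_9=2:  p_9=2·216991+66019=500001,  q_9=2·23001+6998=53000
→ (500001, 53000).  Check: 500001²=250001000001, 89·53000²=250001000000, difference 1.
n=2: (500001,53000)∘(500001,53000) = (500001·500001+89·53000·53000, 500001·53000+53000·500001) = (500002000001,53000106000)

500001 53000
500002000001 53000106000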